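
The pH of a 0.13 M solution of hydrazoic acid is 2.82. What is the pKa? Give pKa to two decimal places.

[H+] = 10^(-2.82) = 1.51 × 10^-3 M
At equilibrium [HA] = 0.13 − 1.51 × 10^-3 = 1.28 × 10^-1 M
Ka = [H+][A-]/[HA] = (1.51 × 10^-3)² / 1.28 × 10^-1 = 1.78 × 10^-5
pKa = -log(1.78 × 10^-5) = 4.75

pKa = 4.75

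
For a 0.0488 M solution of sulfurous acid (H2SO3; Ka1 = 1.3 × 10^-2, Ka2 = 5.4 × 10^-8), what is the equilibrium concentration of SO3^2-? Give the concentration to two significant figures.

First ionization gives [H+] ≈ [HSO3-] = 1.95 × 10^-2 M.
Second step: Ka2 = [H+][SO3^2-]/[HSO3-] ≈ [SO3^2-] (since [H+] ≈ [HSO3-]).
So [SO3^2-] ≈ Ka2.

5.4 × 10^-8 M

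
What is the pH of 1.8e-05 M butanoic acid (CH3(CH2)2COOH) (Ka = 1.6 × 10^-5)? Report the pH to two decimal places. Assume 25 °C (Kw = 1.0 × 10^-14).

pH = 4.97

CH3(CH2)2COOH ⇌ CH3(CH2)2COO- + H+
From the ICE table, Ka = x²/(1.8e-05 − x) = 1.6 × 10^-5.
Here C₀/Ka ≈ 1.12, so the small-x approximation fails. Use the quadratic:
x = [−1.6e-05 + √(1.6e-05² + 1.15e-09)]/2 = 1.08 × 10^-5 M
pH = −log(1.08 × 10^-5) = 4.97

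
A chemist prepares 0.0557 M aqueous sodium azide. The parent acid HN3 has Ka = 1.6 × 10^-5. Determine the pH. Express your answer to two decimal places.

pH = 8.77

N3- is the conjugate base of the weak acid HN3.
Kb = Kw/Ka = 1.0×10^-14 / 1.6 × 10^-5 = 6.25 × 10^-10
From the ICE table, Kb = [OH-]²/(0.0557 − [OH-]) = 6.25 × 10^-10.
Neglecting [OH-] in the denominator: [OH-] = √(6.25 × 10^-10 × 0.0557) = 5.90 × 10^-6 M
([OH-]/C₀ = 0.011% < 5%, so the approximation holds.)
pOH = −log(5.90 × 10^-6) = 5.23; pH = 14.00 − 5.23 = 8.77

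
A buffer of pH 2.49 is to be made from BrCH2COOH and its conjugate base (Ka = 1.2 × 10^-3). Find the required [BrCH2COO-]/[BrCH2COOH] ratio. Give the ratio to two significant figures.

ratio = 0.37

pKa = -log(1.2 × 10^-3) = 2.921
pH = pKa + log(r) ⇒ log(r) = 2.49 − 2.921 = -0.431
r = [BrCH2COO-]/[BrCH2COOH] = 10^(-0.431) = 0.371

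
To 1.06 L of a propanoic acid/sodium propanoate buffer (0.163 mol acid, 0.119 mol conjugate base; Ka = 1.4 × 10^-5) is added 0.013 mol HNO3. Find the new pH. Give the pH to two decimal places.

After neutralization: n(CH3CH2COOH) = 0.176 mol, n(CH3CH2COO-) = 0.106 mol.
pKa = −log(1.4 × 10^-5) = 4.854
pH = pKa + log([A⁻]/[HA]) = 4.854 + log(0.106/0.176) = 4.854 -0.220

pH = 4.63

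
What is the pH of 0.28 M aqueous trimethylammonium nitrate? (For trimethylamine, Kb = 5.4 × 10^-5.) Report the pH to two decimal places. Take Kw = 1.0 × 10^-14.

pH = 5.14

(CH3)3NH+ is the conjugate acid of the weak base (CH3)3N.
Ka = Kw/Kb = 1.0×10^-14 / 5.4 × 10^-5 = 1.85 × 10^-10
Ka = x²/(0.28 − x) = 1.85 × 10^-10
Since Ka ≪ C₀, x ≈ √(Ka·C₀) = 7.20 × 10^-6 M.
pH = −log(7.20 × 10^-6) = 5.14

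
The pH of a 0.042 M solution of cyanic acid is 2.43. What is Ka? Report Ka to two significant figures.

Ka = 3.6 × 10^-4

[H+] = 10^(-2.43) = 3.72 × 10^-3 M
At equilibrium [HA] = 0.042 − 3.72 × 10^-3 = 3.83 × 10^-2 M
Ka = [H+][A-]/[HA] = (3.72 × 10^-3)² / 3.83 × 10^-2 = 3.6 × 10^-4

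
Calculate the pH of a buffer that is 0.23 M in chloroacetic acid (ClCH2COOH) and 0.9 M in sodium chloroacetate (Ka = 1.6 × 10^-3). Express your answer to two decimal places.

pKa = −log(1.6 × 10^-3) = 2.796
Using pH = pKa + log([base]/[acid]) with [base]/[acid] = 0.9/0.23:
pH = 2.796 + (+0.593) = 3.39

pH = 3.39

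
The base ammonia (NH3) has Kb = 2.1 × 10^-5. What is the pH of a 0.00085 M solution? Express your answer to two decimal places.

pH = 10.09

NH3 + H2O ⇌ NH4+ + OH-
From the ICE table, Kb = [OH-]²/(0.00085 − [OH-]) = 2.1 × 10^-5.
[OH-] is not negligible relative to C₀; solve [OH-]² + 2.1e-05·[OH-] − 1.78e-08 = 0.
[OH-] = [−2.1e-05 + √(2.1e-05² + 7.14e-08)]/2 = 1.24 × 10^-4 M
pOH = −log(1.24 × 10^-4) = 3.91; pH = 14.00 − 3.91 = 10.09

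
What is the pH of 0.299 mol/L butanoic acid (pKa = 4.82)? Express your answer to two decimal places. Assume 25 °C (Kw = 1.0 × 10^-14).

pH = 2.67

CH3(CH2)2COOH ⇌ CH3(CH2)2COO- + H+
Ka = 10^(−4.82) = 1.51 × 10^-5
Let x = [H+] at equilibrium. Ka = x²/(0.299 − x).
Neglecting x in the denominator: x = √(1.51 × 10^-5 × 0.299) = 2.12 × 10^-3 M
pH = −log(2.12 × 10^-3) = 2.67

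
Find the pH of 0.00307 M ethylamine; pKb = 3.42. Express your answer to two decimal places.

C2H5NH2 + H2O ⇌ C2H5NH3+ + OH-
Kb = 10^(−3.42) = 3.80 × 10^-4
From the ICE table, Kb = x²/(0.00307 − x) = 3.80 × 10^-4.
x is not negligible relative to C₀; solve x² + 0.00038·x − 1.17e-06 = 0.
x = [−0.00038 + √(0.00038² + 4.67e-06)]/2 = 9.07 × 10^-4 M
pOH = 3.04, so pH = 14.00 − pOH = 10.96

pH = 10.96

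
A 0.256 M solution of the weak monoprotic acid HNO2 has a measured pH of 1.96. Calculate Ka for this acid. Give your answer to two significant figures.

[H+] = 10^(-1.96) = 1.10 × 10^-2 M
At equilibrium [HA] = 0.256 − 1.10 × 10^-2 = 2.45 × 10^-1 M
Ka = [H+][A-]/[HA] = (1.10 × 10^-2)² / 2.45 × 10^-1 = 4.9 × 10^-4

Ka = 4.9 × 10^-4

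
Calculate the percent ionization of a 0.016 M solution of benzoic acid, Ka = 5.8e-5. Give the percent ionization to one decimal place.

5.8%

C6H5COOH ⇌ C6H5COO- + H+; let x = [H+] at equilibrium.
Ka = x²/(C₀ − x); solving the quadratic gives x = 9.35 × 10^-4 M.
% ionization = x/C₀ × 100% = 9.35 × 10^-4/0.016 × 100% = 5.8%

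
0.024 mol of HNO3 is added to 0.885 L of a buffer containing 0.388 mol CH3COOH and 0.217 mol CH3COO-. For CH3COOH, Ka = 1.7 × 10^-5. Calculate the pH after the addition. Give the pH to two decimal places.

pH = 4.44

After neutralization: n(CH3COOH) = 0.412 mol, n(CH3COO-) = 0.193 mol.
pKa = −log(1.7 × 10^-5) = 4.770
pH = pKa + log(n_CH3COO-/n_CH3COOH) = 4.770 + log(0.193/0.412) = 4.770 + (-0.329)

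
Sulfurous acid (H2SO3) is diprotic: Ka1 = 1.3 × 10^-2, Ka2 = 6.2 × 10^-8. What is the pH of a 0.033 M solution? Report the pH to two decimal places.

Since Ka1 ≫ Ka2, the first ionization dominates [H+].
Ka1 = x²/(0.033 − x) = 1.3 × 10^-2
Solving the quadratic: x = (−Ka1 + √(Ka1² + 4·Ka1·C₀))/2 = 1.52 × 10^-2 M
pH = −log(1.52 × 10^-2) = 1.82

pH = 1.82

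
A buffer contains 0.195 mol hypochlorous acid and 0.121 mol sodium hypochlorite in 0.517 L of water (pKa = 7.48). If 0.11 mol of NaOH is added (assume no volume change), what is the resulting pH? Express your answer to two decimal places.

pH = 7.91

After neutralization: n(HOCl) = 0.085 mol, n(OCl-) = 0.231 mol.
pH = pKa + log(n_OCl-/n_HOCl) = 7.48 + log(0.231/0.085) = 7.48 + (+0.434)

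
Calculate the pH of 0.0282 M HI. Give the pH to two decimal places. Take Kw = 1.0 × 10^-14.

pH = 1.55

HI is a strong acid and dissociates completely, so [H+] = 0.0282 M.
pH = -log(0.0282) = 1.55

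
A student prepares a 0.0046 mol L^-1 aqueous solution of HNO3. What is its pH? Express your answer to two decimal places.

pH = 2.34

HNO3 is a strong acid and dissociates completely, so [H+] = 0.0046 M.
pH = -log(0.0046) = 2.34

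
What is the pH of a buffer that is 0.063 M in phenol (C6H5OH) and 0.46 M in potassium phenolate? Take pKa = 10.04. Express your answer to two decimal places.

Using pH = pKa + log([base]/[acid]) with [base]/[acid] = 0.46/0.063:
pH = 10.04 + (+0.863) = 10.90

pH = 10.90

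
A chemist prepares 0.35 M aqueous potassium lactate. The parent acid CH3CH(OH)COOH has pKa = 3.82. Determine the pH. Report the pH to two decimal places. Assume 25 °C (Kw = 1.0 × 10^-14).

pH = 8.68

CH3CH(OH)COO- is the conjugate base of the weak acid CH3CH(OH)COOH.
Ka = 10^(−3.82) = 1.51 × 10^-4
Kb = Kw/Ka = 1.0×10^-14 / 1.51 × 10^-4 = 6.62 × 10^-11
Let x = [OH-] at equilibrium. Kb = x²/(0.35 − x).
Since Kb ≪ C₀, x ≈ √(Kb·C₀) = 4.81 × 10^-6 M.
(x/C₀ = 0.0014% < 5%, so the approximation holds.)
pOH = 5.32, so pH = 14.00 − pOH = 8.68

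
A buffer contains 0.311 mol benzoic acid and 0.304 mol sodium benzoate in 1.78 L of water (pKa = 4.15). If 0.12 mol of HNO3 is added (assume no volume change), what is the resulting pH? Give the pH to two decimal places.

pH = 3.78

After neutralization: n(C6H5COOH) = 0.431 mol, n(C6H5COO-) = 0.184 mol.
pH = pKa + log([A⁻]/[HA]) = 4.15 + log(0.184/0.431) = 4.15 -0.370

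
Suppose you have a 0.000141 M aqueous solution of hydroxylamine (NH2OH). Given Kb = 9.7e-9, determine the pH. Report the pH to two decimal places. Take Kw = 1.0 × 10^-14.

NH2OH + H2O ⇌ NH3OH+ + OH-
From the ICE table, Kb = [OH-]²/(0.000141 − [OH-]) = 9.7 × 10^-9.
Assume [OH-] ≪ 0.000141: [OH-] ≈ √(9.7 × 10^-9 × 0.000141) = 1.17 × 10^-6 M
([OH-]/C₀ = 0.83% < 5%, so the approximation holds.)
pOH = 5.93, so pH = 14.00 − pOH = 8.07

pH = 8.07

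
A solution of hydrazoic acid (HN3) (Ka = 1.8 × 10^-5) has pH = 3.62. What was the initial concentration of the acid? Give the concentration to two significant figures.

C₀ = 3.4 × 10^-3 M

[H+] = 10^(-3.62) = 2.40 × 10^-4 M = x
Ka = x²/(C₀ − x) ⇒ C₀ = x + x²/Ka
C₀ = 2.40 × 10^-4 + (2.40 × 10^-4)²/(1.8 × 10^-5) = 3.44 × 10^-3 M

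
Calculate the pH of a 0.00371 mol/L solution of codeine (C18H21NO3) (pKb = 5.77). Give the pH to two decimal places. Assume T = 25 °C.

pH = 9.90

C18H21NO3 + H2O ⇌ C18H22NO3+ + OH-
Kb = 10^(−5.77) = 1.70 × 10^-6
Let x = [OH-] at equilibrium. Kb = x²/(0.00371 − x).
Since Kb ≪ C₀, x ≈ √(Kb·C₀) = 7.94 × 10^-5 M.
pOH = −log(7.94 × 10^-5) = 4.10; pH = 14.00 − 4.10 = 9.90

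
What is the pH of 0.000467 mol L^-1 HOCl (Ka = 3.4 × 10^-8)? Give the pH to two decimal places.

pH = 5.40

HOCl ⇌ OCl- + H+
Let x = [H+] at equilibrium. Ka = x²/(0.000467 − x).
Neglecting x in the denominator: x = √(3.4 × 10^-8 × 0.000467) = 3.98 × 10^-6 M
(x/C₀ = 0.85% < 5%, so the approximation holds.)
pH = −log[H+] = −log(3.98 × 10^-6) = 5.40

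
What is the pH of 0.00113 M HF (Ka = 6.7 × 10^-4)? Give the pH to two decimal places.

HF ⇌ F- + H+
From the ICE table, Ka = [H+]²/(0.00113 − [H+]) = 6.7 × 10^-4.
The 5% rule fails; solving [H+]² + Ka·[H+] − Ka·C₀ = 0 exactly:
[H+] = [−0.00067 + √(0.00067² + 3.03e-06)]/2 = 5.97 × 10^-4 M
pH = −log[H+] = −log(5.97 × 10^-4) = 3.22

pH = 3.22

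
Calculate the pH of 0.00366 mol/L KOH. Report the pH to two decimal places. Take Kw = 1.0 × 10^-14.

KOH is a strong base; [OH-] = 0.00366 M.
pOH = -log(0.00366) = 2.44
pH = 14.00 - 2.44 = 11.56

pH = 11.56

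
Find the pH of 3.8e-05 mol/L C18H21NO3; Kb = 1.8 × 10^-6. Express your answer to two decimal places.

C18H21NO3 + H2O ⇌ C18H22NO3+ + OH-
Kb = x²/(3.8e-05 − x) = 1.8 × 10^-6
x is not negligible relative to C₀; solve x² + 1.8e-06·x − 6.84e-11 = 0.
x = [−1.8e-06 + √(1.8e-06² + 2.74e-10)]/2 = 7.42 × 10^-6 M
pOH = 5.13, so pH = 14.00 − pOH = 8.87

pH = 8.87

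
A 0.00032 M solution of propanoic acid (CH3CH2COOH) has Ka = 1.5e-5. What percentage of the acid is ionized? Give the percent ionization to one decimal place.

CH3CH2COOH ⇌ CH3CH2COO- + H+; let x = [H+] at equilibrium.
Ka = x²/(C₀ − x); solving the quadratic gives x = 6.22 × 10^-5 M.
Fraction ionized = 6.22 × 10^-5 / 0.00032 = 0.1944 → 19.4%

19.4%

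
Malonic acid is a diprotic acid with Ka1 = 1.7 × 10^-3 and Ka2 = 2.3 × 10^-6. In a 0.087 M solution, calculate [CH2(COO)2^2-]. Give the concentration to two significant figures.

2.3 × 10^-6 M

First ionization gives [H+] ≈ [CH2(COOH)COO-] = 1.13 × 10^-2 M.
Second step: Ka2 = [H+][CH2(COO)2^2-]/[CH2(COOH)COO-] ≈ [CH2(COO)2^2-] (since [H+] ≈ [CH2(COOH)COO-]).
So [CH2(COO)2^2-] ≈ Ka2.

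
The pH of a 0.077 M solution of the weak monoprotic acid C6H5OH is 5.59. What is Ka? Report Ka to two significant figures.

Ka = 8.6 × 10^-11

[H+] = 10^(-5.59) = 2.57 × 10^-6 M
At equilibrium [HA] = 0.077 − 2.57 × 10^-6 = 7.70 × 10^-2 M
Ka = [H+][A-]/[HA] = (2.57 × 10^-6)² / 7.70 × 10^-2 = 8.6 × 10^-11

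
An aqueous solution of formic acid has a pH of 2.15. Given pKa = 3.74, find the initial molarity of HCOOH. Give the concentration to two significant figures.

C₀ = 2.8 × 10^-1 M

[H+] = 10^(-2.15) = 7.08 × 10^-3 M = x
Ka = 10^(−3.74) = 1.82 × 10^-4
Ka = x²/(C₀ − x) ⇒ C₀ = x + x²/Ka
C₀ = 7.08 × 10^-3 + (7.08 × 10^-3)²/(1.82 × 10^-4) = 2.82 × 10^-1 M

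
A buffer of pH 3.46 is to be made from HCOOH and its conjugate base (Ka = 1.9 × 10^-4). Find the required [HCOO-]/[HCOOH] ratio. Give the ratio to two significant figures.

ratio = 0.55

pKa = -log(1.9 × 10^-4) = 3.721
pH = pKa + log(r) ⇒ log(r) = 3.46 − 3.721 = -0.261
r = [HCOO-]/[HCOOH] = 10^(-0.261) = 0.548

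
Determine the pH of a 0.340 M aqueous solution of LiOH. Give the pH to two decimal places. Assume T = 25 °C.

LiOH is a strong base; [OH-] = 0.34 M.
pOH = -log(0.34) = 0.47
pH = 14.00 - 0.47 = 13.53

pH = 13.53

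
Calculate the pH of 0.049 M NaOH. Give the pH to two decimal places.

NaOH is a strong base; [OH-] = 0.049 M.
pOH = -log(0.049) = 1.31
pH = 14.00 - 1.31 = 12.69

pH = 12.69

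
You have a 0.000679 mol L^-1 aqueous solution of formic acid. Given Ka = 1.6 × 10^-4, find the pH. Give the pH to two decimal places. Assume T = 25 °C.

pH = 3.59

HCOOH ⇌ HCOO- + H+
Ka = [H+]²/(0.000679 − [H+]) = 1.6 × 10^-4
The 5% rule fails; solving [H+]² + Ka·[H+] − Ka·C₀ = 0 exactly:
[H+] = [−0.00016 + √(0.00016² + 4.35e-07)]/2 = 2.59 × 10^-4 M
pH = −log[H+] = −log(2.59 × 10^-4) = 3.59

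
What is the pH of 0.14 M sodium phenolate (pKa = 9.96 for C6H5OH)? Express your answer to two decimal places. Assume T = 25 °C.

pH = 11.55

C6H5O- is the conjugate base of the weak acid C6H5OH.
Ka = 10^(−9.96) = 1.10 × 10^-10
Kb = Kw/Ka = 1.0×10^-14 / 1.10 × 10^-10 = 9.09 × 10^-5
Kb = x²/(0.14 − x) = 9.09 × 10^-5
Assume x ≪ 0.14: x ≈ √(9.09 × 10^-5 × 0.14) = 3.57 × 10^-3 M
Check: 2.5% ionized — well under 5%, approximation valid.
pOH = 2.45, so pH = 14.00 − pOH = 11.55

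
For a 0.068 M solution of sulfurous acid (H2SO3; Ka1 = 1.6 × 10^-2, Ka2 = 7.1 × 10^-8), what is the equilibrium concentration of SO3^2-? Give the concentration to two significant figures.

7.1 × 10^-8 M

First ionization gives [H+] ≈ [HSO3-] = 2.59 × 10^-2 M.
Second step: Ka2 = [H+][SO3^2-]/[HSO3-] ≈ [SO3^2-] (since [H+] ≈ [HSO3-]).
So [SO3^2-] ≈ Ka2.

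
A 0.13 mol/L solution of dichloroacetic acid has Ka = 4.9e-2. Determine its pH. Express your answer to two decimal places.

pH = 1.23

Cl2CHCOOH ⇌ Cl2CHCOO- + H+
Ka = x²/(0.13 − x) = 4.9 × 10^-2
Here C₀/Ka ≈ 2.65, so the small-x approximation fails. Use the quadratic:
x = [−0.049 + √(0.049² + 0.0255)]/2 = 5.90 × 10^-2 M
pH = −log(5.90 × 10^-2) = 1.23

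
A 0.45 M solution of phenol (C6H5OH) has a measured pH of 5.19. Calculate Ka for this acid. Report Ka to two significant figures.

Ka = 9.3 × 10^-11

[H+] = 10^(-5.19) = 6.46 × 10^-6 M
At equilibrium [HA] = 0.45 − 6.46 × 10^-6 = 4.50 × 10^-1 M
Ka = [H+][A-]/[HA] = (6.46 × 10^-6)² / 4.50 × 10^-1 = 9.3 × 10^-11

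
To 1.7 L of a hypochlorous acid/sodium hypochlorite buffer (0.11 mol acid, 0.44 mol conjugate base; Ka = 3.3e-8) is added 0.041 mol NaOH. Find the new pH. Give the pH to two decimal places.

After neutralization: n(HOCl) = 0.069 mol, n(OCl-) = 0.481 mol.
pKa = −log(3.3 × 10^-8) = 7.481
pH = pKa + log([A⁻]/[HA]) = 7.481 + log(0.481/0.069) = 7.481 +0.843

pH = 8.32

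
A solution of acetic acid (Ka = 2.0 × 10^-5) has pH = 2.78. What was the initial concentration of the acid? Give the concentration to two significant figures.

C₀ = 1.4 × 10^-1 M

[H+] = 10^(-2.78) = 1.66 × 10^-3 M = x
Ka = x²/(C₀ − x) ⇒ C₀ = x + x²/Ka
C₀ = 1.66 × 10^-3 + (1.66 × 10^-3)²/(2.0 × 10^-5) = 1.39 × 10^-1 M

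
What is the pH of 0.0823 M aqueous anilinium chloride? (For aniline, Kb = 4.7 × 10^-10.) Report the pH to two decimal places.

pH = 2.88

C6H5NH3+ is the conjugate acid of the weak base C6H5NH2.
Ka = Kw/Kb = 1.0×10^-14 / 4.7 × 10^-10 = 2.13 × 10^-5
Ka = [H+]²/(0.0823 − [H+]) = 2.13 × 10^-5
Neglecting [H+] in the denominator: [H+] = √(2.13 × 10^-5 × 0.0823) = 1.32 × 10^-3 M
pH = −log[H+] = −log(1.32 × 10^-3) = 2.88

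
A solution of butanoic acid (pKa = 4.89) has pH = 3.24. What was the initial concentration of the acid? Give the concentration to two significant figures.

[H+] = 10^(-3.24) = 5.75 × 10^-4 M = x
Ka = 10^(−4.89) = 1.29 × 10^-5
Ka = x²/(C₀ − x) ⇒ C₀ = x + x²/Ka
C₀ = 5.75 × 10^-4 + (5.75 × 10^-4)²/(1.29 × 10^-5) = 2.62 × 10^-2 M

C₀ = 2.6 × 10^-2 M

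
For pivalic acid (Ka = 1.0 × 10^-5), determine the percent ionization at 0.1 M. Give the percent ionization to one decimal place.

(CH3)3CCOOH ⇌ (CH3)3CCOO- + H+; let x = [H+] at equilibrium.
x ≈ √(Ka·C₀) = √(1.0 × 10^-5 × 0.1) = 1.00 × 10^-3 M
Fraction ionized = 1.00 × 10^-3 / 0.1 = 0.0100 → 1.0%

1.0%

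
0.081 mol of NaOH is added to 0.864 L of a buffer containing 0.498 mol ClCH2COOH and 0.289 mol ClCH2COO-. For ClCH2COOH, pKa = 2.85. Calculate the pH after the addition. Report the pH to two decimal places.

pH = 2.80

OH- converts ClCH2COOH to ClCH2COO-: ClCH2COOH → 0.417 mol, ClCH2COO- → 0.37 mol.
Henderson–Hasselbalch with mole ratio 0.37/0.417: pH = 2.85 + (-0.052)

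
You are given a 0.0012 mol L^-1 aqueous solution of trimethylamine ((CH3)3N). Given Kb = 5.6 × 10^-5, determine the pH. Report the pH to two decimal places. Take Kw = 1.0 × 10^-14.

pH = 10.37

(CH3)3N + H2O ⇌ (CH3)3NH+ + OH-
Let x = [OH-] at equilibrium. Kb = x²/(0.0012 − x).
The 5% rule fails; solving x² + Kb·x − Kb·C₀ = 0 exactly:
x = (−Kb + √(Kb² + 4·Kb·C₀))/2 = 2.33 × 10^-4 M
pOH = 3.63, so pH = 14.00 − pOH = 10.37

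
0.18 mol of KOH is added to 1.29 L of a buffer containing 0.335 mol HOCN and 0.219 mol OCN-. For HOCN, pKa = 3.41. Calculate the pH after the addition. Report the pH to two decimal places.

After neutralization: n(HOCN) = 0.155 mol, n(OCN-) = 0.399 mol.
pH = pKa + log(n_OCN-/n_HOCN) = 3.41 + log(0.399/0.155) = 3.41 + (+0.411)

pH = 3.82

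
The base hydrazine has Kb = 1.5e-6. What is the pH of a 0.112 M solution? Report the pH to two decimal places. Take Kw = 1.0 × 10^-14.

N2H4 + H2O ⇌ N2H5+ + OH-
Kb = [OH-]²/(0.112 − [OH-]) = 1.5 × 10^-6
Since Kb ≪ C₀, [OH-] ≈ √(Kb·C₀) = 4.10 × 10^-4 M.
pOH = −log(4.10 × 10^-4) = 3.39; pH = 14.00 − 3.39 = 10.61

pH = 10.61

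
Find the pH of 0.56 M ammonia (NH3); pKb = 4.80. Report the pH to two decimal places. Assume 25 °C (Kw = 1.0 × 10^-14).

NH3 + H2O ⇌ NH4+ + OH-
Kb = 10^(−4.80) = 1.58 × 10^-5
Let x = [OH-] at equilibrium. Kb = x²/(0.56 − x).
Assume x ≪ 0.56: x ≈ √(1.58 × 10^-5 × 0.56) = 2.97 × 10^-3 M
pOH = 2.53, so pH = 14.00 − pOH = 11.47

pH = 11.47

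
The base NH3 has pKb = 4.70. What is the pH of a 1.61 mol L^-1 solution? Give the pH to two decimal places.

NH3 + H2O ⇌ NH4+ + OH-
Kb = 10^(−4.70) = 2.00 × 10^-5
From the ICE table, Kb = x²/(1.61 − x) = 2.00 × 10^-5.
Assume x ≪ 1.61: x ≈ √(2.00 × 10^-5 × 1.61) = 5.67 × 10^-3 M
pOH = 2.25, so pH = 14.00 − pOH = 11.75

pH = 11.75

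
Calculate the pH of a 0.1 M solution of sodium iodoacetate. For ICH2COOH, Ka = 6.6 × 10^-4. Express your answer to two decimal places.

ICH2COO- is the conjugate base of the weak acid ICH2COOH.
Kb = Kw/Ka = 1.0×10^-14 / 6.6 × 10^-4 = 1.52 × 10^-11
Kb = [OH-]²/(0.1 − [OH-]) = 1.52 × 10^-11
Neglecting [OH-] in the denominator: [OH-] = √(1.52 × 10^-11 × 0.1) = 1.23 × 10^-6 M
Check: 0.0012% ionized — well under 5%, approximation valid.
pOH = −log(1.23 × 10^-6) = 5.91; pH = 14.00 − 5.91 = 8.09

pH = 8.09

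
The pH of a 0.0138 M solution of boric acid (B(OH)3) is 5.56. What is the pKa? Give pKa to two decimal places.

[H+] = 10^(-5.56) = 2.75 × 10^-6 M
At equilibrium [HA] = 0.0138 − 2.75 × 10^-6 = 1.38 × 10^-2 M
Ka = [H+][A-]/[HA] = (2.75 × 10^-6)² / 1.38 × 10^-2 = 5.48 × 10^-10
pKa = -log(5.48 × 10^-10) = 9.26

pKa = 9.26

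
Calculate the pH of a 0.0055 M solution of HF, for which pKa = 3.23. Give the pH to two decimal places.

pH = 2.82

HF ⇌ F- + H+
Ka = 10^(−3.23) = 5.89 × 10^-4
Ka = x²/(0.0055 − x) = 5.89 × 10^-4
x is not negligible relative to C₀; solve x² + 0.000589·x − 3.24e-06 = 0.
x = [−0.000589 + √(0.000589² + 1.3e-05)]/2 = 1.53 × 10^-3 M
pH = −log(1.53 × 10^-3) = 2.82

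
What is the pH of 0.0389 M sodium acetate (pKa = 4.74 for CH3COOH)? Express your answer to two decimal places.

CH3COO- is the conjugate base of the weak acid CH3COOH.
Ka = 10^(−4.74) = 1.82 × 10^-5
Kb = Kw/Ka = 1.0×10^-14 / 1.82 × 10^-5 = 5.49 × 10^-10
Kb = [OH-]²/(0.0389 − [OH-]) = 5.49 × 10^-10
Neglecting [OH-] in the denominator: [OH-] = √(5.49 × 10^-10 × 0.0389) = 4.62 × 10^-6 M
Check: 0.012% ionized — well under 5%, approximation valid.
pOH = 5.34, so pH = 14.00 − pOH = 8.66

pH = 8.66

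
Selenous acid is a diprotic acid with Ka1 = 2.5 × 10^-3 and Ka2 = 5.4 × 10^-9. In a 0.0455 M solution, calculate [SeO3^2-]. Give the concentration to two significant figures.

5.4 × 10^-9 M

First ionization gives [H+] ≈ [HSeO3-] = 9.49 × 10^-3 M.
Second step: Ka2 = [H+][SeO3^2-]/[HSeO3-] ≈ [SeO3^2-] (since [H+] ≈ [HSeO3-]).
So [SeO3^2-] ≈ Ka2.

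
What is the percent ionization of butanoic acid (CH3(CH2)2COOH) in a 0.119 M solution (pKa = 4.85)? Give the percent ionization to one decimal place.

CH3(CH2)2COOH ⇌ CH3(CH2)2COO- + H+; let x = [H+] at equilibrium.
Ka = 10^(−4.85) = 1.41 × 10^-5
x ≈ √(Ka·C₀) = √(1.41 × 10^-5 × 0.119) = 1.30 × 10^-3 M
% ionization = x/C₀ × 100% = 1.30 × 10^-3/0.119 × 100% = 1.1%

1.1%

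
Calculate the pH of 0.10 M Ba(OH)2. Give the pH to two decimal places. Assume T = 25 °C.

pH = 13.30

Ba(OH)2 is a strong base (each formula unit releases 2 OH-); [OH-] = 0.2 M.
pOH = -log(0.2) = 0.70
pH = 14.00 - 0.70 = 13.30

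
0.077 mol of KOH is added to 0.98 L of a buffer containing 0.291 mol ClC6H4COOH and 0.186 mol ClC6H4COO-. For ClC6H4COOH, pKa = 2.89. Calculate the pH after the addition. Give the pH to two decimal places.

OH- converts ClC6H4COOH to ClC6H4COO-: ClC6H4COOH → 0.214 mol, ClC6H4COO- → 0.263 mol.
pH = pKa + log(n_ClC6H4COO-/n_ClC6H4COOH) = 2.89 + log(0.263/0.214) = 2.89 + (+0.090)

pH = 2.98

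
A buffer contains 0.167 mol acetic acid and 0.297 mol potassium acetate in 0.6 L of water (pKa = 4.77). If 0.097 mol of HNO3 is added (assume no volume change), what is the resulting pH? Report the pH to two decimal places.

pH = 4.65

After neutralization: n(CH3COOH) = 0.264 mol, n(CH3COO-) = 0.2 mol.
pH = pKa + log([A⁻]/[HA]) = 4.77 + log(0.2/0.264) = 4.77 -0.121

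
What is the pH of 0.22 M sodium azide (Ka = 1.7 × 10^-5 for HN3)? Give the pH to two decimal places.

pH = 9.06

N3- is the conjugate base of the weak acid HN3.
Kb = Kw/Ka = 1.0×10^-14 / 1.7 × 10^-5 = 5.88 × 10^-10
From the ICE table, Kb = [OH-]²/(0.22 − [OH-]) = 5.88 × 10^-10.
Neglecting [OH-] in the denominator: [OH-] = √(5.88 × 10^-10 × 0.22) = 1.14 × 10^-5 M
pOH = −log(1.14 × 10^-5) = 4.94; pH = 14.00 − 4.94 = 9.06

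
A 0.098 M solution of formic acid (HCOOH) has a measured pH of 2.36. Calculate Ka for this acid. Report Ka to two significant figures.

Ka = 2.0 × 10^-4

[H+] = 10^(-2.36) = 4.37 × 10^-3 M
At equilibrium [HA] = 0.098 − 4.37 × 10^-3 = 9.36 × 10^-2 M
Ka = [H+][A-]/[HA] = (4.37 × 10^-3)² / 9.36 × 10^-2 = 2.0 × 10^-4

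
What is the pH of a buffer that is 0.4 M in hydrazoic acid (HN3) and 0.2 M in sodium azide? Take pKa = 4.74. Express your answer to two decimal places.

Henderson–Hasselbalch: pH = pKa + log([N3-]/[HN3]) = 4.74 + log(0.2/0.4)
pH = 4.74 + (-0.301) = 4.44

pH = 4.44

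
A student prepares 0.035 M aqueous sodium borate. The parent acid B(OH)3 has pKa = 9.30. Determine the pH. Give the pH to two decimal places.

B(OH)4- is the conjugate base of the weak acid B(OH)3.
Ka = 10^(−9.30) = 5.01 × 10^-10
Kb = Kw/Ka = 1.0×10^-14 / 5.01 × 10^-10 = 2.00 × 10^-5
Kb = x²/(0.035 − x) = 2.00 × 10^-5
Neglecting x in the denominator: x = √(2.00 × 10^-5 × 0.035) = 8.37 × 10^-4 M
pOH = −log(8.37 × 10^-4) = 3.08; pH = 14.00 − 3.08 = 10.92

pH = 10.92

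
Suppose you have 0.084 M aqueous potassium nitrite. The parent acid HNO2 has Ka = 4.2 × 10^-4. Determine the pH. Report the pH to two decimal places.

NO2- is the conjugate base of the weak acid HNO2.
Kb = Kw/Ka = 1.0×10^-14 / 4.2 × 10^-4 = 2.38 × 10^-11
Kb = [OH-]²/(0.084 − [OH-]) = 2.38 × 10^-11
Since Kb ≪ C₀, [OH-] ≈ √(Kb·C₀) = 1.41 × 10^-6 M.
Check: 0.0017% ionized — well under 5%, approximation valid.
pOH = −log(1.41 × 10^-6) = 5.85; pH = 14.00 − 5.85 = 8.15

pH = 8.15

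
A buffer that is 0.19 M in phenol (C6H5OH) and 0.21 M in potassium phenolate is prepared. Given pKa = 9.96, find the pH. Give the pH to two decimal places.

pH = pKa + log([A⁻]/[HA]) = 9.96 + log(0.21/0.19)
pH = 9.96 + (+0.043) = 10.00

pH = 10.00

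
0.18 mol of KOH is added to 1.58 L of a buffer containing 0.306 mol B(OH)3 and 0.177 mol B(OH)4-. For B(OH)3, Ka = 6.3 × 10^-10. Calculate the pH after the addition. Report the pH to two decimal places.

pH = 9.65

After neutralization: n(B(OH)3) = 0.126 mol, n(B(OH)4-) = 0.357 mol.
pKa = −log(6.3 × 10^-10) = 9.201
pH = pKa + log([A⁻]/[HA]) = 9.201 + log(0.357/0.126) = 9.201 +0.452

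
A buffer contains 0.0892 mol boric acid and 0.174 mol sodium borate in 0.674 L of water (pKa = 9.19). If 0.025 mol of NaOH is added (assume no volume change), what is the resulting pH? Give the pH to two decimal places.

pH = 9.68

OH- converts B(OH)3 to B(OH)4-: B(OH)3 → 0.0642 mol, B(OH)4- → 0.199 mol.
Henderson–Hasselbalch with mole ratio 0.199/0.0642: pH = 9.19 + (+0.491)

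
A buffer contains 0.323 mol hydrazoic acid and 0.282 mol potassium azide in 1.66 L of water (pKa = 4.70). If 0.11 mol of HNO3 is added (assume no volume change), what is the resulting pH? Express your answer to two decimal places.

pH = 4.30

Added H+ converts N3- to HN3: HN3 → 0.433 mol, N3- → 0.172 mol.
pH = pKa + log(n_N3-/n_HN3) = 4.70 + log(0.172/0.433) = 4.70 + (-0.401)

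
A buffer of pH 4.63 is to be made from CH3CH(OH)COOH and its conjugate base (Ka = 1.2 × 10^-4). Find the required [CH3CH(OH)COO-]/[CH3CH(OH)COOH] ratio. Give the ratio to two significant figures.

ratio = 5.1

pKa = -log(1.2 × 10^-4) = 3.921
pH = pKa + log(r) ⇒ log(r) = 4.63 − 3.921 = +0.709
r = [CH3CH(OH)COO-]/[CH3CH(OH)COOH] = 10^(+0.709) = 5.12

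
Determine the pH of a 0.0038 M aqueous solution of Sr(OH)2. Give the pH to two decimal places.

Sr(OH)2 is a strong base (each formula unit releases 2 OH-); [OH-] = 0.0076 M.
pOH = -log(0.0076) = 2.12
pH = 14.00 - 2.12 = 11.88

pH = 11.88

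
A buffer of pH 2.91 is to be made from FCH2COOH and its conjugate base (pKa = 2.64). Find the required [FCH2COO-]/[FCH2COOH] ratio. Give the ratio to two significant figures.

pH = pKa + log(r) ⇒ log(r) = 2.91 − 2.64 = +0.27
r = [FCH2COO-]/[FCH2COOH] = 10^(+0.27) = 1.86

ratio = 1.9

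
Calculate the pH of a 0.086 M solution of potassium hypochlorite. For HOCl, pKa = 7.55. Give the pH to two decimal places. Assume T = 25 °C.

pH = 10.24

OCl- is the conjugate base of the weak acid HOCl.
Ka = 10^(−7.55) = 2.82 × 10^-8
Kb = Kw/Ka = 1.0×10^-14 / 2.82 × 10^-8 = 3.55 × 10^-7
Kb = [OH-]²/(0.086 − [OH-]) = 3.55 × 10^-7
Assume [OH-] ≪ 0.086: [OH-] ≈ √(3.55 × 10^-7 × 0.086) = 1.75 × 10^-4 M
Check: 0.2% ionized — well under 5%, approximation valid.
pOH = −log(1.75 × 10^-4) = 3.76; pH = 14.00 − 3.76 = 10.24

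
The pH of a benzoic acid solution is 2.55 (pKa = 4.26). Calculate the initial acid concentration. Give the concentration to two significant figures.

C₀ = 1.5 × 10^-1 M

[H+] = 10^(-2.55) = 2.82 × 10^-3 M = x
Ka = 10^(−4.26) = 5.50 × 10^-5
Ka = x²/(C₀ − x) ⇒ C₀ = x + x²/Ka
C₀ = 2.82 × 10^-3 + (2.82 × 10^-3)²/(5.50 × 10^-5) = 1.47 × 10^-1 M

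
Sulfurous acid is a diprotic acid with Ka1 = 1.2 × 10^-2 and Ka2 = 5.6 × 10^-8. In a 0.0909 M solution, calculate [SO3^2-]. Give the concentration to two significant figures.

5.6 × 10^-8 M

First ionization gives [H+] ≈ [HSO3-] = 2.76 × 10^-2 M.
Second step: Ka2 = [H+][SO3^2-]/[HSO3-] ≈ [SO3^2-] (since [H+] ≈ [HSO3-]).
So [SO3^2-] ≈ Ka2.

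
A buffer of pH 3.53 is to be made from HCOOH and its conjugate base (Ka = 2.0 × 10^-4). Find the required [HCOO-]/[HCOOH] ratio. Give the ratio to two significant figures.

pKa = -log(2.0 × 10^-4) = 3.699
pH = pKa + log(r) ⇒ log(r) = 3.53 − 3.699 = -0.169
r = [HCOO-]/[HCOOH] = 10^(-0.169) = 0.678

ratio = 0.68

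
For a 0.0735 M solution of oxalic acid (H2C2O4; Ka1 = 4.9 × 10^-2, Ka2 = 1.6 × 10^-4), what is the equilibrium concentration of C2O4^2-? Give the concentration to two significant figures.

First ionization gives [H+] ≈ [HC2O4-] = 4.03 × 10^-2 M.
Second step: Ka2 = [H+][C2O4^2-]/[HC2O4-] ≈ [C2O4^2-] (since [H+] ≈ [HC2O4-]).
So [C2O4^2-] ≈ Ka2.

1.6 × 10^-4 M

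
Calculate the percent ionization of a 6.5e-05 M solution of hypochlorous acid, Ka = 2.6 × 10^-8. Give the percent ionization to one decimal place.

2.0%

HOCl ⇌ OCl- + H+; let x = [H+] at equilibrium.
x ≈ √(Ka·C₀) = √(2.6 × 10^-8 × 6.5e-05) = 1.30 × 10^-6 M
Fraction ionized = 1.30 × 10^-6 / 6.5e-05 = 0.0200 → 2.0%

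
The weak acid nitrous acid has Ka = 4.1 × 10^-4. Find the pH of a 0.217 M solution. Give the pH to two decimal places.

HNO2 ⇌ NO2- + H+
From the ICE table, Ka = x²/(0.217 − x) = 4.1 × 10^-4.
Since Ka ≪ C₀, x ≈ √(Ka·C₀) = 9.43 × 10^-3 M.
pH = −log(9.43 × 10^-3) = 2.03

pH = 2.03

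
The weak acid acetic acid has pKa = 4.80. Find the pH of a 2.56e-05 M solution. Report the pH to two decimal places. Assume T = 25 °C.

CH3COOH ⇌ CH3COO- + H+
Ka = 10^(−4.80) = 1.58 × 10^-5
Let x = [H+] at equilibrium. Ka = x²/(2.56e-05 − x).
x is not negligible relative to C₀; solve x² + 1.58e-05·x − 4.04e-10 = 0.
x = (−Ka + √(Ka² + 4·Ka·C₀))/2 = 1.37 × 10^-5 M
pH = −log(1.37 × 10^-5) = 4.86

pH = 4.86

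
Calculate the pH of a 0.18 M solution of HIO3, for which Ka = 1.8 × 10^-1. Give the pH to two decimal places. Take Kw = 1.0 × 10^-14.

pH = 0.95

HIO3 ⇌ IO3- + H+
Let x = [H+] at equilibrium. Ka = x²/(0.18 − x).
x is not negligible relative to C₀; solve x² + 0.18·x − 0.0324 = 0.
x = (−Ka + √(Ka² + 4·Ka·C₀))/2 = 1.11 × 10^-1 M
pH = −log(1.11 × 10^-1) = 0.95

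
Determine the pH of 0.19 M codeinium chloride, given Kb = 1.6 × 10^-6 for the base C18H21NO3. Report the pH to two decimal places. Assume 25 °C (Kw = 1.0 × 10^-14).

C18H22NO3+ is the conjugate acid of the weak base C18H21NO3.
Ka = Kw/Kb = 1.0×10^-14 / 1.6 × 10^-6 = 6.25 × 10^-9
Ka = x²/(0.19 − x) = 6.25 × 10^-9
Since Ka ≪ C₀, x ≈ √(Ka·C₀) = 3.45 × 10^-5 M.
(x/C₀ = 0.018% < 5%, so the approximation holds.)
pH = −log[H+] = −log(3.45 × 10^-5) = 4.46

pH = 4.46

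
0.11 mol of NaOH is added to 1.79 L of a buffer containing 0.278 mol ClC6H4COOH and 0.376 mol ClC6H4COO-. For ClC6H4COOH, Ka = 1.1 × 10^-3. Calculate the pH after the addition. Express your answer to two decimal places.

pH = 3.42

After neutralization: n(ClC6H4COOH) = 0.168 mol, n(ClC6H4COO-) = 0.486 mol.
pKa = −log(1.1 × 10^-3) = 2.959
pH = pKa + log([A⁻]/[HA]) = 2.959 + log(0.486/0.168) = 2.959 +0.461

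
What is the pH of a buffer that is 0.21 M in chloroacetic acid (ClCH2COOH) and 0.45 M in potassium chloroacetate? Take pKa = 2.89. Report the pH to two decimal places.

Using pH = pKa + log([base]/[acid]) with [base]/[acid] = 0.45/0.21:
pH = 2.89 + (+0.331) = 3.22

pH = 3.22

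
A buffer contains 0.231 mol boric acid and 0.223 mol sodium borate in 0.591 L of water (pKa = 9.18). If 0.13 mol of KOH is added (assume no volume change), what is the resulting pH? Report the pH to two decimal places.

After neutralization: n(B(OH)3) = 0.101 mol, n(B(OH)4-) = 0.353 mol.
pH = pKa + log(n_B(OH)4-/n_B(OH)3) = 9.18 + log(0.353/0.101) = 9.18 + (+0.543)

pH = 9.72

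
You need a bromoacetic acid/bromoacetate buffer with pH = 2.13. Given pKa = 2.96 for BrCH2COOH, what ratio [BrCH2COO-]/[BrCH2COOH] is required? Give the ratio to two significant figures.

pH = pKa + log(r) ⇒ log(r) = 2.13 − 2.96 = -0.83
r = [BrCH2COO-]/[BrCH2COOH] = 10^(-0.83) = 0.148

ratio = 0.15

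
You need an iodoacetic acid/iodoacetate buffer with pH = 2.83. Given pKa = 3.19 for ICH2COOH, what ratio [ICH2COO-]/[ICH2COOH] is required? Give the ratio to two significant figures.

ratio = 0.44

pH = pKa + log(r) ⇒ log(r) = 2.83 − 3.19 = -0.36
r = [ICH2COO-]/[ICH2COOH] = 10^(-0.36) = 0.437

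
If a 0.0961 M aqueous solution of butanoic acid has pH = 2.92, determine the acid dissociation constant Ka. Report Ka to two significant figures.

Ka = 1.5 × 10^-5

[H+] = 10^(-2.92) = 1.20 × 10^-3 M
At equilibrium [HA] = 0.0961 − 1.20 × 10^-3 = 9.49 × 10^-2 M
Ka = [H+][A-]/[HA] = (1.20 × 10^-3)² / 9.49 × 10^-2 = 1.5 × 10^-5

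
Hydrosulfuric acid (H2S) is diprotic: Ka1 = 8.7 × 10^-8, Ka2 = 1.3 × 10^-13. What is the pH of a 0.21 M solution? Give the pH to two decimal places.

Since Ka1 ≫ Ka2, the first ionization dominates [H+].
Ka1 = x²/(0.21 − x) = 8.7 × 10^-8
x ≈ √(8.7 × 10^-8 × 0.21) = 1.35 × 10^-4 M
pH = −log(1.35 × 10^-4) = 3.87

pH = 3.87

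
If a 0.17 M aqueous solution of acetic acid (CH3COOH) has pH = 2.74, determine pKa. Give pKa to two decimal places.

pKa = 4.71

[H+] = 10^(-2.74) = 1.82 × 10^-3 M
At equilibrium [HA] = 0.17 − 1.82 × 10^-3 = 1.68 × 10^-1 M
Ka = [H+][A-]/[HA] = (1.82 × 10^-3)² / 1.68 × 10^-1 = 1.97 × 10^-5
pKa = -log(1.97 × 10^-5) = 4.71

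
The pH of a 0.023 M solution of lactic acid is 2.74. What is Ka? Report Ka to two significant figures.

Ka = 1.6 × 10^-4

[H+] = 10^(-2.74) = 1.82 × 10^-3 M
At equilibrium [HA] = 0.023 − 1.82 × 10^-3 = 2.12 × 10^-2 M
Ka = [H+][A-]/[HA] = (1.82 × 10^-3)² / 2.12 × 10^-2 = 1.6 × 10^-4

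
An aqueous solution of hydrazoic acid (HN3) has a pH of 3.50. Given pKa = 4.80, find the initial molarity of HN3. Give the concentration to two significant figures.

C₀ = 6.6 × 10^-3 M

[H+] = 10^(-3.50) = 3.16 × 10^-4 M = x
Ka = 10^(−4.80) = 1.58 × 10^-5
Ka = x²/(C₀ − x) ⇒ C₀ = x + x²/Ka
C₀ = 3.16 × 10^-4 + (3.16 × 10^-4)²/(1.58 × 10^-5) = 6.64 × 10^-3 M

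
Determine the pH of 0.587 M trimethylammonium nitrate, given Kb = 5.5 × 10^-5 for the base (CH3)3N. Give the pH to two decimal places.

pH = 4.99

(CH3)3NH+ is the conjugate acid of the weak base (CH3)3N.
Ka = Kw/Kb = 1.0×10^-14 / 5.5 × 10^-5 = 1.82 × 10^-10
From the ICE table, Ka = [H+]²/(0.587 − [H+]) = 1.82 × 10^-10.
Neglecting [H+] in the denominator: [H+] = √(1.82 × 10^-10 × 0.587) = 1.03 × 10^-5 M
pH = −log[H+] = −log(1.03 × 10^-5) = 4.99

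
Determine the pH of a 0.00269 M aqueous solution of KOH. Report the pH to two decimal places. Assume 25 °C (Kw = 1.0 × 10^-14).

KOH is a strong base; [OH-] = 0.00269 M.
pOH = -log(0.00269) = 2.57
pH = 14.00 - 2.57 = 11.43

pH = 11.43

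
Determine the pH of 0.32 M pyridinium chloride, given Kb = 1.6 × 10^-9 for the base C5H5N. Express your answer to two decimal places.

C5H5NH+ is the conjugate acid of the weak base C5H5N.
Ka = Kw/Kb = 1.0×10^-14 / 1.6 × 10^-9 = 6.25 × 10^-6
Ka = [H+]²/(0.32 − [H+]) = 6.25 × 10^-6
Assume [H+] ≪ 0.32: [H+] ≈ √(6.25 × 10^-6 × 0.32) = 1.41 × 10^-3 M
Check: 0.44% ionized — well under 5%, approximation valid.
pH = −log(1.41 × 10^-3) = 2.85

pH = 2.85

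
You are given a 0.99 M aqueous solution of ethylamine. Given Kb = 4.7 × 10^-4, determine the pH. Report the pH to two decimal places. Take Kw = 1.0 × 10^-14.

pH = 12.33

C2H5NH2 + H2O ⇌ C2H5NH3+ + OH-
From the ICE table, Kb = [OH-]²/(0.99 − [OH-]) = 4.7 × 10^-4.
Assume [OH-] ≪ 0.99: [OH-] ≈ √(4.7 × 10^-4 × 0.99) = 2.16 × 10^-2 M
([OH-]/C₀ = 2.2% < 5%, so the approximation holds.)
pOH = −log(2.16 × 10^-2) = 1.67; pH = 14.00 − 1.67 = 12.33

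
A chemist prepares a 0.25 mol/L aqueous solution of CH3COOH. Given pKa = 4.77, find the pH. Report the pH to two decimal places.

pH = 2.69

CH3COOH ⇌ CH3COO- + H+
Ka = 10^(−4.77) = 1.70 × 10^-5
From the ICE table, Ka = [H+]²/(0.25 − [H+]) = 1.70 × 10^-5.
Neglecting [H+] in the denominator: [H+] = √(1.70 × 10^-5 × 0.25) = 2.06 × 10^-3 M
pH = −log(2.06 × 10^-3) = 2.69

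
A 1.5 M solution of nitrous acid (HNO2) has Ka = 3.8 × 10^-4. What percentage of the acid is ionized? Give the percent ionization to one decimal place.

1.6%

HNO2 ⇌ NO2- + H+; let x = [H+] at equilibrium.
x ≈ √(Ka·C₀) = √(3.8 × 10^-4 × 1.5) = 2.39 × 10^-2 M
% ionization = x/C₀ × 100% = 2.39 × 10^-2/1.5 × 100% = 1.6%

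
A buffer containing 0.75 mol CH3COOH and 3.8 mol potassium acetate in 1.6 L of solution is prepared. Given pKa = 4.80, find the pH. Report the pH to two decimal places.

pH = pKa + log([A⁻]/[HA]) = 4.80 + log(3.8/0.75)
pH = 4.80 + (+0.705) = 5.50

pH = 5.50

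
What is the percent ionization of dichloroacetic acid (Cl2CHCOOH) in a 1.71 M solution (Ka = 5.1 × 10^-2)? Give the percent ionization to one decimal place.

15.8%

Cl2CHCOOH ⇌ Cl2CHCOO- + H+; let x = [H+] at equilibrium.
Ka = x²/(C₀ − x); solving the quadratic gives x = 2.71 × 10^-1 M.
Fraction ionized = 2.71 × 10^-1 / 1.71 = 0.1585 → 15.8%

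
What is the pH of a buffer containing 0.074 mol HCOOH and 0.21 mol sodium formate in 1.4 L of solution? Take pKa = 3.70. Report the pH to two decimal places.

Using pH = pKa + log([base]/[acid]) with [base]/[acid] = 0.21/0.074:
pH = 3.70 + (+0.453) = 4.15

pH = 4.15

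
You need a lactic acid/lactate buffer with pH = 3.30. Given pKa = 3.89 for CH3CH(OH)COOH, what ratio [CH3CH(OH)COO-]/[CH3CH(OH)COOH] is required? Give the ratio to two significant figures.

ratio = 0.26

pH = pKa + log(r) ⇒ log(r) = 3.30 − 3.89 = -0.59
r = [CH3CH(OH)COO-]/[CH3CH(OH)COOH] = 10^(-0.59) = 0.257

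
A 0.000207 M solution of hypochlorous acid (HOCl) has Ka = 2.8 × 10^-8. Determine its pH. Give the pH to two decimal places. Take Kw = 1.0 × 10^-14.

HOCl ⇌ OCl- + H+
From the ICE table, Ka = x²/(0.000207 − x) = 2.8 × 10^-8.
Assume x ≪ 0.000207: x ≈ √(2.8 × 10^-8 × 0.000207) = 2.41 × 10^-6 M
pH = −log(2.41 × 10^-6) = 5.62

pH = 5.62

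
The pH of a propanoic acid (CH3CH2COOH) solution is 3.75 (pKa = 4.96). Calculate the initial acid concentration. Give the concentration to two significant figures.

C₀ = 3.1 × 10^-3 M

[H+] = 10^(-3.75) = 1.78 × 10^-4 M = x
Ka = 10^(−4.96) = 1.10 × 10^-5
Ka = x²/(C₀ − x) ⇒ C₀ = x + x²/Ka
C₀ = 1.78 × 10^-4 + (1.78 × 10^-4)²/(1.10 × 10^-5) = 3.06 × 10^-3 M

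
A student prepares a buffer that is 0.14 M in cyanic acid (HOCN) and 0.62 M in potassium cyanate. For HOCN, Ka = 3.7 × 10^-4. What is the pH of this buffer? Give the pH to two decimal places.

pKa = −log(3.7 × 10^-4) = 3.432
Henderson–Hasselbalch: pH = pKa + log([OCN-]/[HOCN]) = 3.432 + log(0.62/0.14)
pH = 3.432 + (+0.646) = 4.08

pH = 4.08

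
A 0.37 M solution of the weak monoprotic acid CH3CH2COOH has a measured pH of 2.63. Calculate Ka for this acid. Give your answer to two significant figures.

Ka = 1.5 × 10^-5

[H+] = 10^(-2.63) = 2.34 × 10^-3 M
At equilibrium [HA] = 0.37 − 2.34 × 10^-3 = 3.68 × 10^-1 M
Ka = [H+][A-]/[HA] = (2.34 × 10^-3)² / 3.68 × 10^-1 = 1.5 × 10^-5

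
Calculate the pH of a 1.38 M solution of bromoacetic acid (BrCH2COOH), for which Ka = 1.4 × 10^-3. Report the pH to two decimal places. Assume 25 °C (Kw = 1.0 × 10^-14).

BrCH2COOH ⇌ BrCH2COO- + H+
Ka = x²/(1.38 − x) = 1.4 × 10^-3
Neglecting x in the denominator: x = √(1.4 × 10^-3 × 1.38) = 4.40 × 10^-2 M
(x/C₀ = 3.2% < 5%, so the approximation holds.)
pH = −log(4.40 × 10^-2) = 1.36

pH = 1.36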